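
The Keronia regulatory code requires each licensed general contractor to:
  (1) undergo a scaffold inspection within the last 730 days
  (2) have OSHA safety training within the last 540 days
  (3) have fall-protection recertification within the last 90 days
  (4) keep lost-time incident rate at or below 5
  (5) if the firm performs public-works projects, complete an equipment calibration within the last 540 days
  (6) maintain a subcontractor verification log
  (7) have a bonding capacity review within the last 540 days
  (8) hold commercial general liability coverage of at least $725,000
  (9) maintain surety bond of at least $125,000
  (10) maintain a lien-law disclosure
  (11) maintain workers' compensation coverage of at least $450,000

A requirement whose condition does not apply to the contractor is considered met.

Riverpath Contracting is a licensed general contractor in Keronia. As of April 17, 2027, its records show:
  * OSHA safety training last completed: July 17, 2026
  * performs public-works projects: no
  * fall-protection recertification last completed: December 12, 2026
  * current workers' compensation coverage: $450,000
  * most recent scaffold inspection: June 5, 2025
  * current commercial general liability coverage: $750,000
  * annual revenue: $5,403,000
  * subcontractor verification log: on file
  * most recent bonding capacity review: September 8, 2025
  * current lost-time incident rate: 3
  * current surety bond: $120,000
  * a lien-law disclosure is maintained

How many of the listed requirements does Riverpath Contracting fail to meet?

1. scaffold inspection 681 days ago vs limit 730 → met
2. OSHA safety training 274 days ago vs limit 540 → met
3. fall-protection recertification 126 days ago vs limit 90 → not met
4. lost-time incident rate 3 ≤ 5 → met
5. condition 'performs public-works projects' does not hold → requirement n/a → met
6. subcontractor verification log present → met
7. bonding capacity review 586 days ago vs limit 540 → not met
8. commercial general liability coverage $750,000 ≥ $725,000 → met
9. surety bond $120,000 < $125,000 → not met
10. lien-law disclosure present → met
11. workers' compensation coverage $450,000 ≥ $450,000 → met
Not met: 3 of 11

3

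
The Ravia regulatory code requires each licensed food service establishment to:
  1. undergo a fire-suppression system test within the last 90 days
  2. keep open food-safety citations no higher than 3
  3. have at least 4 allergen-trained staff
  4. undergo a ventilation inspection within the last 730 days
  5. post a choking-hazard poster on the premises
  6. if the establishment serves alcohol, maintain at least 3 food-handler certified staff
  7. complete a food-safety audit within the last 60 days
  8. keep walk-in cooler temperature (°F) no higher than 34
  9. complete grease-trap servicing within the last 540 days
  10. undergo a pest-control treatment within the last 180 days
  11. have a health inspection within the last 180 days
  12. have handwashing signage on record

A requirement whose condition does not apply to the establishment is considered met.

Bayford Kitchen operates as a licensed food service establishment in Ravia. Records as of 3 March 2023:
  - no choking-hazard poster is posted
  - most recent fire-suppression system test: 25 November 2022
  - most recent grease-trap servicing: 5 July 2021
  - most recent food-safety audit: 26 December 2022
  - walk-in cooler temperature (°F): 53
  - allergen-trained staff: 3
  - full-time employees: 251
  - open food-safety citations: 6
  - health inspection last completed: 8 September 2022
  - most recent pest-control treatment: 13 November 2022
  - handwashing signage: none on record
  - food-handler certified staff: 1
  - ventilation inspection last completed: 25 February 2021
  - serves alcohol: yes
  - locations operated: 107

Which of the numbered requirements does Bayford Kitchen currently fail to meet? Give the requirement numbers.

1. fire-suppression system test 98 days ago vs limit 90 → not met
2. open food-safety citations 6 > 3 → not met
3. allergen-trained staff 3 < 4 → not met
4. ventilation inspection 736 days ago vs limit 730 → not met
5. choking-hazard poster absent → not met
6. condition 'serves alcohol' holds; food-handler certified staff 1 < 3 → not met
7. food-safety audit 67 days ago vs limit 60 → not met
8. walk-in cooler temperature (°F) 53 > 34 → not met
9. grease-trap servicing 606 days ago vs limit 540 → not met
10. pest-control treatment 110 days ago vs limit 180 → met
11. health inspection 176 days ago vs limit 180 → met
12. handwashing signage absent → not met
Not met: 1, 2, 3, 4, 5, 6, 7, 8, 9, 12

1, 2, 3, 4, 5, 6, 7, 8, 9, 12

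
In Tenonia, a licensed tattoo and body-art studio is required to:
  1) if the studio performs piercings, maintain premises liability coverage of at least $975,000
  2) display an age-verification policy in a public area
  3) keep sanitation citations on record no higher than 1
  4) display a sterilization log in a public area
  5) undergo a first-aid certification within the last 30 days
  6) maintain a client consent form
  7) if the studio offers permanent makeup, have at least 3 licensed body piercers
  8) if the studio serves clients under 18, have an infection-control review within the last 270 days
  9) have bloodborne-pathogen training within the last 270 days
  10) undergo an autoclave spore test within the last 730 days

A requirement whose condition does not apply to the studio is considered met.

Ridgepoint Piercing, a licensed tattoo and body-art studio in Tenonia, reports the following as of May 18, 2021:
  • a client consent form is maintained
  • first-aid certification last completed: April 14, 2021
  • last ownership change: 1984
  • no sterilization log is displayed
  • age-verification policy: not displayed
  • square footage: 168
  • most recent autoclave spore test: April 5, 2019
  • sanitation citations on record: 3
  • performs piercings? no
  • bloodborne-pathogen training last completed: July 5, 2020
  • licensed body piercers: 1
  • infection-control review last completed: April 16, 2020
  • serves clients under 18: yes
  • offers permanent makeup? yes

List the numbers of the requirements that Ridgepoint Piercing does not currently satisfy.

2, 3, 4, 5, 7, 8, 9, 10

1. condition 'performs piercings' does not hold → requirement n/a → met
2. age-verification policy absent → not met
3. sanitation citations on record 3 > 1 → not met
4. sterilization log absent → not met
5. first-aid certification 34 days ago vs limit 30 → not met
6. client consent form present → met
7. condition 'offers permanent makeup' holds; licensed body piercers 1 < 3 → not met
8. condition 'serves clients under 18' holds; infection-control review 397 days ago vs limit 270 → not met
9. bloodborne-pathogen training 317 days ago vs limit 270 → not met
10. autoclave spore test 774 days ago vs limit 730 → not met
Not met: 2, 3, 4, 5, 7, 8, 9, 10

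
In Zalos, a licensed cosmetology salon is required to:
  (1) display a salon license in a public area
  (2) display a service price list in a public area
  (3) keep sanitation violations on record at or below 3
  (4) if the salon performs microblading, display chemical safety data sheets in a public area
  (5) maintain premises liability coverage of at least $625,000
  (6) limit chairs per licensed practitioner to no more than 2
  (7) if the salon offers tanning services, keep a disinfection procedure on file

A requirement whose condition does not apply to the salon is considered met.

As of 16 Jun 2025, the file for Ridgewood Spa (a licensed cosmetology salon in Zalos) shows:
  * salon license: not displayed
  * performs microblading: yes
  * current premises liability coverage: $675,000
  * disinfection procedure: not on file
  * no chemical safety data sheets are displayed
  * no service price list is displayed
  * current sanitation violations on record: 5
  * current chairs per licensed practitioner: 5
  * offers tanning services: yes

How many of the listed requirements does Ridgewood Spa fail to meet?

6

1. salon license absent → not met
2. service price list absent → not met
3. sanitation violations on record 5 > 3 → not met
4. condition 'performs microblading' holds; chemical safety data sheets absent → not met
5. premises liability coverage $675,000 ≥ $625,000 → met
6. chairs per licensed practitioner 5 > 2 → not met
7. condition 'offers tanning services' holds; disinfection procedure absent → not met
Not met: 6 of 7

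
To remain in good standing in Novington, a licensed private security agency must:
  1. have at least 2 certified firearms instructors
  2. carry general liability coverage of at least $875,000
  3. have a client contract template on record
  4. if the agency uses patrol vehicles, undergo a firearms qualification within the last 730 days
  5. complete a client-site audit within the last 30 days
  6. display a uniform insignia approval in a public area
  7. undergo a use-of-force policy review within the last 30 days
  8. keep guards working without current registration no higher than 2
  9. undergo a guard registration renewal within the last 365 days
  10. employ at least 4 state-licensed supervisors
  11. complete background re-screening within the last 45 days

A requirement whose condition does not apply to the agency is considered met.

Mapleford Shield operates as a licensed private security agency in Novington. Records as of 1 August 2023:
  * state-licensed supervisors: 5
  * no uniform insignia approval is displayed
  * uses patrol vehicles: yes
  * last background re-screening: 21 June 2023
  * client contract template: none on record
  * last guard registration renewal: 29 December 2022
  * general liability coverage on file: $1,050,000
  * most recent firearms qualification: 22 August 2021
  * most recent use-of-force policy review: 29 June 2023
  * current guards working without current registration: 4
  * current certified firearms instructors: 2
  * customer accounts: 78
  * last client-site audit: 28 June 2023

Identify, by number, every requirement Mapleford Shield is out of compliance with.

3, 5, 6, 7, 8

1. certified firearms instructors 2 ≥ 2 → met
2. general liability coverage $1,050,000 ≥ $875,000 → met
3. client contract template absent → not met
4. condition 'uses patrol vehicles' holds; firearms qualification 709 days ago vs limit 730 → met
5. client-site audit 34 days ago vs limit 30 → not met
6. uniform insignia approval absent → not met
7. use-of-force policy review 33 days ago vs limit 30 → not met
8. guards working without current registration 4 > 2 → not met
9. guard registration renewal 215 days ago vs limit 365 → met
10. state-licensed supervisors 5 ≥ 4 → met
11. background re-screening 41 days ago vs limit 45 → met
Not met: 3, 5, 6, 7, 8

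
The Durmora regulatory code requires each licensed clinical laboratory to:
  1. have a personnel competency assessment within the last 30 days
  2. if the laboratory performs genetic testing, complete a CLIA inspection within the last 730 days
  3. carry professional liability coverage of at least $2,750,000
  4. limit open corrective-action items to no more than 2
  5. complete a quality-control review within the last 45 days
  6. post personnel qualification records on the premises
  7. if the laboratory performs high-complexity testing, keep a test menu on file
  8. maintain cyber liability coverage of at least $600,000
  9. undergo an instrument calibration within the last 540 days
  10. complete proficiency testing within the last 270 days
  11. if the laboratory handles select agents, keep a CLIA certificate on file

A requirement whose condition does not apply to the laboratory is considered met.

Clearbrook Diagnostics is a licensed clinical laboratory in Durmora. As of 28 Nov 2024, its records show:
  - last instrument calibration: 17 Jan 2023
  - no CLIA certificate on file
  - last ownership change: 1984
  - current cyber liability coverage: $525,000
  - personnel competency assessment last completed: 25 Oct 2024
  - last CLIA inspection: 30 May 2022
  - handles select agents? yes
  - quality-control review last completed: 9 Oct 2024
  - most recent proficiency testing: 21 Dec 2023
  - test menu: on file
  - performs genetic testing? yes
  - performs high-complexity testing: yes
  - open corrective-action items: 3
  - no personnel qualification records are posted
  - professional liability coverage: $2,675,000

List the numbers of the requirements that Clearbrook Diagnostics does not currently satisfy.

1. personnel competency assessment 34 days ago vs limit 30 → not met
2. condition 'performs genetic testing' holds; CLIA inspection 913 days ago vs limit 730 → not met
3. professional liability coverage $2,675,000 < $2,750,000 → not met
4. open corrective-action items 3 > 2 → not met
5. quality-control review 50 days ago vs limit 45 → not met
6. personnel qualification records absent → not met
7. condition 'performs high-complexity testing' holds; test menu present → met
8. cyber liability coverage $525,000 < $600,000 → not met
9. instrument calibration 681 days ago vs limit 540 → not met
10. proficiency testing 343 days ago vs limit 270 → not met
11. condition 'handles select agents' holds; CLIA certificate absent → not met
Not met: 1, 2, 3, 4, 5, 6, 8, 9, 10, 11

1, 2, 3, 4, 5, 6, 8, 9, 10, 11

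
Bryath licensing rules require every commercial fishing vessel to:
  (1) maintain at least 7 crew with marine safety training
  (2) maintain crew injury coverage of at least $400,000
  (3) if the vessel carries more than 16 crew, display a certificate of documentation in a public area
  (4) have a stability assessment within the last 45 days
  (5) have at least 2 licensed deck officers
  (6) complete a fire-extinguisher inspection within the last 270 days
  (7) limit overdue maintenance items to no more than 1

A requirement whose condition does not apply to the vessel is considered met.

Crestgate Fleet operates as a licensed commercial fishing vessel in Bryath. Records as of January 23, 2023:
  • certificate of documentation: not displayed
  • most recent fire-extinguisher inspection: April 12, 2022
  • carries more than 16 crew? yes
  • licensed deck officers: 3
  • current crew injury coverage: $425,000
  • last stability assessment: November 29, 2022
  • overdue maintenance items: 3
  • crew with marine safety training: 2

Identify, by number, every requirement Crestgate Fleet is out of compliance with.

1, 3, 4, 6, 7

1. crew with marine safety training 2 < 7 → not met
2. crew injury coverage $425,000 ≥ $400,000 → met
3. condition 'carries more than 16 crew' holds; certificate of documentation absent → not met
4. stability assessment 55 days ago vs limit 45 → not met
5. licensed deck officers 3 ≥ 2 → met
6. fire-extinguisher inspection 286 days ago vs limit 270 → not met
7. overdue maintenance items 3 > 1 → not met
Not met: 1, 3, 4, 6, 7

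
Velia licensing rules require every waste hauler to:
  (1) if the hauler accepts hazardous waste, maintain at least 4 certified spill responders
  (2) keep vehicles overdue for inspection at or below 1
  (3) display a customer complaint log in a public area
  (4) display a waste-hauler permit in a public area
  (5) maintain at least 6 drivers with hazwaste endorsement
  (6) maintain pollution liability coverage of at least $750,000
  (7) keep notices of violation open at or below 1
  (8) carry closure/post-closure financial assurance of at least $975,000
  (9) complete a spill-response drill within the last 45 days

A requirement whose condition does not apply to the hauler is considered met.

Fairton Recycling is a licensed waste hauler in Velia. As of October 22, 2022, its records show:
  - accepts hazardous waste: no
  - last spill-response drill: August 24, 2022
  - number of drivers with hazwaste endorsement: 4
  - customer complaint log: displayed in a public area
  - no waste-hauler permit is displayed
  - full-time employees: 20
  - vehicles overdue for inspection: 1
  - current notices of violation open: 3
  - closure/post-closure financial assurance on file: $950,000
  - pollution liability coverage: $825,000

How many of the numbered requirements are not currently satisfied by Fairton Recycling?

1. condition 'accepts hazardous waste' does not hold → requirement n/a → met
2. vehicles overdue for inspection 1 ≤ 1 → met
3. customer complaint log present → met
4. waste-hauler permit absent → not met
5. drivers with hazwaste endorsement 4 < 6 → not met
6. pollution liability coverage $825,000 ≥ $750,000 → met
7. notices of violation open 3 > 1 → not met
8. closure/post-closure financial assurance $950,000 < $975,000 → not met
9. spill-response drill 59 days ago vs limit 45 → not met
Not met: 5 of 9

5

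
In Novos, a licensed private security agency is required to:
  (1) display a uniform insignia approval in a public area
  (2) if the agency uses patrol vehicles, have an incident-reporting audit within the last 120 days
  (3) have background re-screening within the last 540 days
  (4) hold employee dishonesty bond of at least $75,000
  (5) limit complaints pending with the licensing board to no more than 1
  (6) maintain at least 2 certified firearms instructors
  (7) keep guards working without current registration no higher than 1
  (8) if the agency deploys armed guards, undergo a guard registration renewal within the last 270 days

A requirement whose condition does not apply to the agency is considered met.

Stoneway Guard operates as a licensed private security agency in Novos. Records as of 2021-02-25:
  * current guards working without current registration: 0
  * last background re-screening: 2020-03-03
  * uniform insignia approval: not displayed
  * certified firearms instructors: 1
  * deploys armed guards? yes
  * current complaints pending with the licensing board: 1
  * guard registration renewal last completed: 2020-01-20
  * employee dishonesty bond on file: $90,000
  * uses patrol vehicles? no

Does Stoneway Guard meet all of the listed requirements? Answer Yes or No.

No

1. uniform insignia approval absent → not met
2. condition 'uses patrol vehicles' does not hold → requirement n/a → met
3. background re-screening 359 days ago vs limit 540 → met
4. employee dishonesty bond $90,000 ≥ $75,000 → met
5. complaints pending with the licensing board 1 ≤ 1 → met
6. certified firearms instructors 1 < 2 → not met
7. guards working without current registration 0 ≤ 1 → met
8. condition 'deploys armed guards' holds; guard registration renewal 402 days ago vs limit 270 → not met
Not met: 1, 6, 8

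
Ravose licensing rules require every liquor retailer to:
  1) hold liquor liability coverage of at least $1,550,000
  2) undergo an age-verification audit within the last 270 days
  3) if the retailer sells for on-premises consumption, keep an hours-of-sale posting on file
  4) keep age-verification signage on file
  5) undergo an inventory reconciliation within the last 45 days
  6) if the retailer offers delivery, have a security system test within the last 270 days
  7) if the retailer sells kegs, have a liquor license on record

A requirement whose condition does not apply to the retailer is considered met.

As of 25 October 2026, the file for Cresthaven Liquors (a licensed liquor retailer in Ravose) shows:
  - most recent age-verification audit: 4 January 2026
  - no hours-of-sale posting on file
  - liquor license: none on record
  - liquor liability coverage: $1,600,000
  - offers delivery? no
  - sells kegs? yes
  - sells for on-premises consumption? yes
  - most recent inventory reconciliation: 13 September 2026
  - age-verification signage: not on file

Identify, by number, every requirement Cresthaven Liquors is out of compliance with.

1. liquor liability coverage $1,600,000 ≥ $1,550,000 → met
2. age-verification audit 294 days ago vs limit 270 → not met
3. condition 'sells for on-premises consumption' holds; hours-of-sale posting absent → not met
4. age-verification signage absent → not met
5. inventory reconciliation 42 days ago vs limit 45 → met
6. condition 'offers delivery' does not hold → requirement n/a → met
7. condition 'sells kegs' holds; liquor license absent → not met
Not met: 2, 3, 4, 7

2, 3, 4, 7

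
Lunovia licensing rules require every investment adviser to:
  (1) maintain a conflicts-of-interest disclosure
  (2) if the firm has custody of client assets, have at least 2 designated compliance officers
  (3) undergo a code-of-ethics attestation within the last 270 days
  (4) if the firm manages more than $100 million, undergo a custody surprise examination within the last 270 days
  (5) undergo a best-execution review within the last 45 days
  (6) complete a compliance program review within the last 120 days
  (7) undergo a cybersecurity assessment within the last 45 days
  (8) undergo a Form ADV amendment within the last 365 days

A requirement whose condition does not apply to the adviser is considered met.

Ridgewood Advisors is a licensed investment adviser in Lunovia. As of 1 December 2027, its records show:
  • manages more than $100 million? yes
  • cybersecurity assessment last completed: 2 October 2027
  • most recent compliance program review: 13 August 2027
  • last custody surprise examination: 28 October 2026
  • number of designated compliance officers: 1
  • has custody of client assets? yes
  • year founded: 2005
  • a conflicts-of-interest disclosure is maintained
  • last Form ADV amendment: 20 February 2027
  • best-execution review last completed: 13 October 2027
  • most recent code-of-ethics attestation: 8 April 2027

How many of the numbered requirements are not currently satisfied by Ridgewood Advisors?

4

1. conflicts-of-interest disclosure present → met
2. condition 'has custody of client assets' holds; designated compliance officers 1 < 2 → not met
3. code-of-ethics attestation 237 days ago vs limit 270 → met
4. condition 'manages more than $100 million' holds; custody surprise examination 399 days ago vs limit 270 → not met
5. best-execution review 49 days ago vs limit 45 → not met
6. compliance program review 110 days ago vs limit 120 → met
7. cybersecurity assessment 60 days ago vs limit 45 → not met
8. Form ADV amendment 284 days ago vs limit 365 → met
Not met: 4 of 8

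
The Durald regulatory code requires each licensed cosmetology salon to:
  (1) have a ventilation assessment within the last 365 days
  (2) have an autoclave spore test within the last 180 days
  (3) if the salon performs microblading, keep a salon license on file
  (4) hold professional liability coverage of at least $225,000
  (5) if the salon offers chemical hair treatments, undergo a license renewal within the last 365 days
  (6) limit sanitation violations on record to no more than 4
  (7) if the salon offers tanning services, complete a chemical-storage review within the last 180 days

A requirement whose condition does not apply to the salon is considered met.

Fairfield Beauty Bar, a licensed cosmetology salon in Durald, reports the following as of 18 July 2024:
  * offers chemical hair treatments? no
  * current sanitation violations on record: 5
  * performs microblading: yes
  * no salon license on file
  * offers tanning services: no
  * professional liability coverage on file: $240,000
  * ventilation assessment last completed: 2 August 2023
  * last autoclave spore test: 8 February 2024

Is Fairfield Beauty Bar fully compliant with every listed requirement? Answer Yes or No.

No

1. ventilation assessment 351 days ago vs limit 365 → met
2. autoclave spore test 161 days ago vs limit 180 → met
3. condition 'performs microblading' holds; salon license absent → not met
4. professional liability coverage $240,000 ≥ $225,000 → met
5. condition 'offers chemical hair treatments' does not hold → requirement n/a → met
6. sanitation violations on record 5 > 4 → not met
7. condition 'offers tanning services' does not hold → requirement n/a → met
Not met: 3, 6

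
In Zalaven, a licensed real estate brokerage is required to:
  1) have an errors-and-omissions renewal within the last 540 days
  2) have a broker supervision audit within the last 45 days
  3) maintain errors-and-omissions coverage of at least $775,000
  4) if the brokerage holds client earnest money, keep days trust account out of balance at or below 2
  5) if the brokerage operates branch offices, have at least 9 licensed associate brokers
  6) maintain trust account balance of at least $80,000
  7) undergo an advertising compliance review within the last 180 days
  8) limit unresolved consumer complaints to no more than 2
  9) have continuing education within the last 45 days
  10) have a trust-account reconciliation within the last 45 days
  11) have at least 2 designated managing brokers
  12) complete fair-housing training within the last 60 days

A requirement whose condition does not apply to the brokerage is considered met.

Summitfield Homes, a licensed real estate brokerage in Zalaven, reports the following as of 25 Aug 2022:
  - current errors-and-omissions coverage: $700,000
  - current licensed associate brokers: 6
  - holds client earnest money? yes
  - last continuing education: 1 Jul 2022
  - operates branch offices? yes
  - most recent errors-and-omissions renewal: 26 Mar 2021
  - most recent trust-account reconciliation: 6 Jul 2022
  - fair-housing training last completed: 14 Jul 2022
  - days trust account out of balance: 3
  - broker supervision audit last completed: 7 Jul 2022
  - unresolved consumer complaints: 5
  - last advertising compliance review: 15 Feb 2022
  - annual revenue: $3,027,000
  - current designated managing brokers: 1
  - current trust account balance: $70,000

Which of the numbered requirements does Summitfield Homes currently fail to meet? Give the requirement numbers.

2, 3, 4, 5, 6, 7, 8, 9, 10, 11

1. errors-and-omissions renewal 517 days ago vs limit 540 → met
2. broker supervision audit 49 days ago vs limit 45 → not met
3. errors-and-omissions coverage $700,000 < $775,000 → not met
4. condition 'holds client earnest money' holds; days trust account out of balance 3 > 2 → not met
5. condition 'operates branch offices' holds; licensed associate brokers 6 < 9 → not met
6. trust account balance $70,000 < $80,000 → not met
7. advertising compliance review 191 days ago vs limit 180 → not met
8. unresolved consumer complaints 5 > 2 → not met
9. continuing education 55 days ago vs limit 45 → not met
10. trust-account reconciliation 50 days ago vs limit 45 → not met
11. designated managing brokers 1 < 2 → not met
12. fair-housing training 42 days ago vs limit 60 → met
Not met: 2, 3, 4, 5, 6, 7, 8, 9, 10, 11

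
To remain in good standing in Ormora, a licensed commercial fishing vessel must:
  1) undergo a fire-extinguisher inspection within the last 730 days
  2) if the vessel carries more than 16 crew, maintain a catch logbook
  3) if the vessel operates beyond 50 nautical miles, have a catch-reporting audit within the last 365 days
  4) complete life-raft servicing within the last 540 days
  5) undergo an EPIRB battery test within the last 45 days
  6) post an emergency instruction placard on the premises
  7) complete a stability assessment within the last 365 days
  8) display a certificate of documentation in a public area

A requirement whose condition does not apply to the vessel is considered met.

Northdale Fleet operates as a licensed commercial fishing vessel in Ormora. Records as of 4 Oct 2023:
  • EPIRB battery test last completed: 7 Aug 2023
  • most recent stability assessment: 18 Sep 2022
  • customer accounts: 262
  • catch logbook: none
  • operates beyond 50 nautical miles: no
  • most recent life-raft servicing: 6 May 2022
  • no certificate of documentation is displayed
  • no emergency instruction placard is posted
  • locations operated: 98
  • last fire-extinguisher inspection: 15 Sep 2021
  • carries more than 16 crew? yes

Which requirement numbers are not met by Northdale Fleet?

1. fire-extinguisher inspection 749 days ago vs limit 730 → not met
2. condition 'carries more than 16 crew' holds; catch logbook absent → not met
3. condition 'operates beyond 50 nautical miles' does not hold → requirement n/a → met
4. life-raft servicing 516 days ago vs limit 540 → met
5. EPIRB battery test 58 days ago vs limit 45 → not met
6. emergency instruction placard absent → not met
7. stability assessment 381 days ago vs limit 365 → not met
8. certificate of documentation absent → not met
Not met: 1, 2, 5, 6, 7, 8

1, 2, 5, 6, 7, 8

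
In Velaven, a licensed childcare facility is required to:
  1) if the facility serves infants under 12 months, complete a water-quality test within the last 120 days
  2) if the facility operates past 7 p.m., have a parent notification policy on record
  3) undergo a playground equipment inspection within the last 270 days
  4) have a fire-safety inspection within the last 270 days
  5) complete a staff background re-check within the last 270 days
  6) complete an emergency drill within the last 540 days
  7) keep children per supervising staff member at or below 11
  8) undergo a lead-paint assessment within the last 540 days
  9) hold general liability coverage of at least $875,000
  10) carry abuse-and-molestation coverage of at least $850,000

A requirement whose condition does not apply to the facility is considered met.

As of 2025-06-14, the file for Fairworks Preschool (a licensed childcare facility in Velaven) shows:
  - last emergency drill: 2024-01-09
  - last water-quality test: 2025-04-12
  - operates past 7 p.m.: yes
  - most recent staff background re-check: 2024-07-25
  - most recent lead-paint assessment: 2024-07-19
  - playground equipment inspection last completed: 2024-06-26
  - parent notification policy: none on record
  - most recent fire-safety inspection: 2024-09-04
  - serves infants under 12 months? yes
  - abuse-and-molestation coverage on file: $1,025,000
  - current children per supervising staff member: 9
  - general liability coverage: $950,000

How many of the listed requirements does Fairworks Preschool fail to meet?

1. condition 'serves infants under 12 months' holds; water-quality test 63 days ago vs limit 120 → met
2. condition 'operates past 7 p.m.' holds; parent notification policy absent → not met
3. playground equipment inspection 353 days ago vs limit 270 → not met
4. fire-safety inspection 283 days ago vs limit 270 → not met
5. staff background re-check 324 days ago vs limit 270 → not met
6. emergency drill 522 days ago vs limit 540 → met
7. children per supervising staff member 9 ≤ 11 → met
8. lead-paint assessment 330 days ago vs limit 540 → met
9. general liability coverage $950,000 ≥ $875,000 → met
10. abuse-and-molestation coverage $1,025,000 ≥ $850,000 → met
Not met: 4 of 10

4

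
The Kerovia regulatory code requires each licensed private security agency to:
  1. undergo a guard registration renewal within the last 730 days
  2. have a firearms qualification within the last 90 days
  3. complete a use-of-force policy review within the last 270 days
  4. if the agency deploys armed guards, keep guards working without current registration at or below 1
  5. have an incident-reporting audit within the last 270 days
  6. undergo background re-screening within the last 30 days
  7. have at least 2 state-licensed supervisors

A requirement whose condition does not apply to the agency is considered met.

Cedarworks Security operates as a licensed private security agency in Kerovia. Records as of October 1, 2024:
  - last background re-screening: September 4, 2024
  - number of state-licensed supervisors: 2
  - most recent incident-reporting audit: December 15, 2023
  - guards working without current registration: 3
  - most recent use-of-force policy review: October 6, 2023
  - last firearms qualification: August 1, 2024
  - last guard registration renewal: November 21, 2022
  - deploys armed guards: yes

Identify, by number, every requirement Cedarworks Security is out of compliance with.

1. guard registration renewal 680 days ago vs limit 730 → met
2. firearms qualification 61 days ago vs limit 90 → met
3. use-of-force policy review 361 days ago vs limit 270 → not met
4. condition 'deploys armed guards' holds; guards working without current registration 3 > 1 → not met
5. incident-reporting audit 291 days ago vs limit 270 → not met
6. background re-screening 27 days ago vs limit 30 → met
7. state-licensed supervisors 2 ≥ 2 → met
Not met: 3, 4, 5

3, 4, 5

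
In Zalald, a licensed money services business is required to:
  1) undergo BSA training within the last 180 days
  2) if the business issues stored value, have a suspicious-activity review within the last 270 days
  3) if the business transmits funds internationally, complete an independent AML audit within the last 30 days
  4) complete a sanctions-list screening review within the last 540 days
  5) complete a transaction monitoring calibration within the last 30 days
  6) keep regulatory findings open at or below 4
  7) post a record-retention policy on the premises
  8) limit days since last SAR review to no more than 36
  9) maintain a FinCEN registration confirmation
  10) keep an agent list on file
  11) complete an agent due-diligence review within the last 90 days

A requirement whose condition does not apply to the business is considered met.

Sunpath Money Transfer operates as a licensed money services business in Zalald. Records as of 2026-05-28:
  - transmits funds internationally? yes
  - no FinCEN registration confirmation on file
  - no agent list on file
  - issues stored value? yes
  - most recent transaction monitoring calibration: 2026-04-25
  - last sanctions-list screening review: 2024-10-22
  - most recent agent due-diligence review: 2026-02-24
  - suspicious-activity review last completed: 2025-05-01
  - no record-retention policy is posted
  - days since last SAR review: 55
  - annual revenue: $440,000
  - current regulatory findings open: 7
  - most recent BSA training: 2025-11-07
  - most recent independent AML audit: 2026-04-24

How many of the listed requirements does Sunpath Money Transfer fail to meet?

11

1. BSA training 202 days ago vs limit 180 → not met
2. condition 'issues stored value' holds; suspicious-activity review 392 days ago vs limit 270 → not met
3. condition 'transmits funds internationally' holds; independent AML audit 34 days ago vs limit 30 → not met
4. sanctions-list screening review 583 days ago vs limit 540 → not met
5. transaction monitoring calibration 33 days ago vs limit 30 → not met
6. regulatory findings open 7 > 4 → not met
7. record-retention policy absent → not met
8. days since last SAR review 55 > 36 → not met
9. FinCEN registration confirmation absent → not met
10. agent list absent → not met
11. agent due-diligence review 93 days ago vs limit 90 → not met
Not met: 11 of 11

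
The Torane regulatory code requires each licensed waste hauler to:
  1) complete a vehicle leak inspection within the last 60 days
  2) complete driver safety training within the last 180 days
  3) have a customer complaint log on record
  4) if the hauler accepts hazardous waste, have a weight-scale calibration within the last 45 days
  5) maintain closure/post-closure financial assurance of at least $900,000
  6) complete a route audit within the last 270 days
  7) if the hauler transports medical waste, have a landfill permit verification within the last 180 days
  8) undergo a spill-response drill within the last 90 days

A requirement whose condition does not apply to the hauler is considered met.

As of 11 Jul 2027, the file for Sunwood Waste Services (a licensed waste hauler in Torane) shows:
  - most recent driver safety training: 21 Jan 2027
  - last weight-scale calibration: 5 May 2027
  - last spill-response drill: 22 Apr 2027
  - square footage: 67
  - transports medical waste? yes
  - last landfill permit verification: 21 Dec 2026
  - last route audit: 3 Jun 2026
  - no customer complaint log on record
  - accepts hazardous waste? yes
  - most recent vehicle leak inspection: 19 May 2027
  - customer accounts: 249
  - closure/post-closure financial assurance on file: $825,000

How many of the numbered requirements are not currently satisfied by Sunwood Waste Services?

5

1. vehicle leak inspection 53 days ago vs limit 60 → met
2. driver safety training 171 days ago vs limit 180 → met
3. customer complaint log absent → not met
4. condition 'accepts hazardous waste' holds; weight-scale calibration 67 days ago vs limit 45 → not met
5. closure/post-closure financial assurance $825,000 < $900,000 → not met
6. route audit 403 days ago vs limit 270 → not met
7. condition 'transports medical waste' holds; landfill permit verification 202 days ago vs limit 180 → not met
8. spill-response drill 80 days ago vs limit 90 → met
Not met: 5 of 8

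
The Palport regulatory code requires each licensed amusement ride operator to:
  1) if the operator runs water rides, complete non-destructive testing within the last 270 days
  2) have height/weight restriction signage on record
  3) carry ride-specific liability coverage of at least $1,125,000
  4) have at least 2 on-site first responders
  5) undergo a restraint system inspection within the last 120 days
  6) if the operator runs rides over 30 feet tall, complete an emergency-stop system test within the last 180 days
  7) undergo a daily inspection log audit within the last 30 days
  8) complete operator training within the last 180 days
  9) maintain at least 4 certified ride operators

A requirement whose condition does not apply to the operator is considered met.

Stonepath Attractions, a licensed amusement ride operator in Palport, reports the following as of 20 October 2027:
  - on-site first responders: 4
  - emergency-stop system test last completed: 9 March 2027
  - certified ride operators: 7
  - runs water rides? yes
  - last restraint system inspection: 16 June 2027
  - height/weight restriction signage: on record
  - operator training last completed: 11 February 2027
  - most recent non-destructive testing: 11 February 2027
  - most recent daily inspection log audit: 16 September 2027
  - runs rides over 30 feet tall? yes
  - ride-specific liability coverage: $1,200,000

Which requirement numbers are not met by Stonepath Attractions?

5, 6, 7, 8

1. condition 'runs water rides' holds; non-destructive testing 251 days ago vs limit 270 → met
2. height/weight restriction signage present → met
3. ride-specific liability coverage $1,200,000 ≥ $1,125,000 → met
4. on-site first responders 4 ≥ 2 → met
5. restraint system inspection 126 days ago vs limit 120 → not met
6. condition 'runs rides over 30 feet tall' holds; emergency-stop system test 225 days ago vs limit 180 → not met
7. daily inspection log audit 34 days ago vs limit 30 → not met
8. operator training 251 days ago vs limit 180 → not met
9. certified ride operators 7 ≥ 4 → met
Not met: 5, 6, 7, 8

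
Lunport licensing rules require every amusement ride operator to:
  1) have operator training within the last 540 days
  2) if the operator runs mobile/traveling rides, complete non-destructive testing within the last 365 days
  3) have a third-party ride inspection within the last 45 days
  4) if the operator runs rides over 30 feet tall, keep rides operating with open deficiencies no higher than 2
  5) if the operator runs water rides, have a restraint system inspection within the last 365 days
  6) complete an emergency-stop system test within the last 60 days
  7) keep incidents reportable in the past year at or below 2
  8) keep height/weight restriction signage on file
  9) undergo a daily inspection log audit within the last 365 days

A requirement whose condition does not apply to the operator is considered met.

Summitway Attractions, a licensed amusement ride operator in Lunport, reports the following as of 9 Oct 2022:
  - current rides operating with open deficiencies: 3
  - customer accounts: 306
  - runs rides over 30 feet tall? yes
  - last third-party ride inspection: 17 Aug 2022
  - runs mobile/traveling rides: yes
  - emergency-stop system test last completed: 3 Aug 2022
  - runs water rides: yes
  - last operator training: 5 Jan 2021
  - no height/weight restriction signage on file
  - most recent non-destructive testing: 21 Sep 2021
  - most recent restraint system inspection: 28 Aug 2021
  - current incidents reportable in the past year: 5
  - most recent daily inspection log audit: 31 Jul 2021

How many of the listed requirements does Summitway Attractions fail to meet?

9

1. operator training 642 days ago vs limit 540 → not met
2. condition 'runs mobile/traveling rides' holds; non-destructive testing 383 days ago vs limit 365 → not met
3. third-party ride inspection 53 days ago vs limit 45 → not met
4. condition 'runs rides over 30 feet tall' holds; rides operating with open deficiencies 3 > 2 → not met
5. condition 'runs water rides' holds; restraint system inspection 407 days ago vs limit 365 → not met
6. emergency-stop system test 67 days ago vs limit 60 → not met
7. incidents reportable in the past year 5 > 2 → not met
8. height/weight restriction signage absent → not met
9. daily inspection log audit 435 days ago vs limit 365 → not met
Not met: 9 of 9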